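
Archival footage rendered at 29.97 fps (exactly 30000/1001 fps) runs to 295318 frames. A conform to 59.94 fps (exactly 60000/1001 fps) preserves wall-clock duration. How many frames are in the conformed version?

590636 frames

Frames at target rate = 295318 × (60000/1001) / (30000/1001) = 590636.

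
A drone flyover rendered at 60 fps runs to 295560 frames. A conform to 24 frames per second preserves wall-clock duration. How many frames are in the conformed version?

118224 frames

Frames at target rate = 295560 × (24) / (60) = 118224.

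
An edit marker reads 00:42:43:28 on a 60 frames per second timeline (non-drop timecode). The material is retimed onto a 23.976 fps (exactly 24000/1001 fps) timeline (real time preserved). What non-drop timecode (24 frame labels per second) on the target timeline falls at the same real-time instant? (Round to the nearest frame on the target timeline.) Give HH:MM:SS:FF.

00:42:40:22

Source frame index: (0×3600 + 42×60 + 43) × 60 + 28 = 153808.
Real time: 153808 / (60) = 38452/15 s.
Target frame: (38452/15) × (24000/1001) = 61523200/1001 ≈ 61461.738 → 61462.
At 24 labels/s: frame 61462 → 00:42:40:22.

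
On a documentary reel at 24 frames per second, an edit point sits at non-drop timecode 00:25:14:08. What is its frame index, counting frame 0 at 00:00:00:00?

36344

Total seconds to the label: (0 × 3600 + 25 × 60 + 14) = 1514.
Frame index = 1514 × 24 + 8 = 36344.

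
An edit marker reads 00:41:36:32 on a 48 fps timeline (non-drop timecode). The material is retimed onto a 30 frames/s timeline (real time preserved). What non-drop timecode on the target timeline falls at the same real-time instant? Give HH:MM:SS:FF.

00:41:36:20

Source frame index: (0×3600 + 41×60 + 36) × 48 + 32 = 119840.
Real time: 119840 / (48) = 7490/3 s.
Target frame: (7490/3) × (30) = 74900.
At 30 labels/s: frame 74900 → 00:41:36:20.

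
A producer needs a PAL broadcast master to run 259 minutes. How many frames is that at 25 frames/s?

388500 frames

259 min = 15540 s.
Frames = 15540 × 25 = 388500.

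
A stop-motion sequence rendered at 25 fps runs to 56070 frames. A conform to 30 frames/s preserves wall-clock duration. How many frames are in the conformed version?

Target frames = source frames × (target rate / source rate) = 56070 × (30)/(25) = 56070 × 6/5 = 67284.

67284 frames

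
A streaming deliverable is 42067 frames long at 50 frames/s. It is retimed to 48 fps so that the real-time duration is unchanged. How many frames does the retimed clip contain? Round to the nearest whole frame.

40384 frames

Frames at target rate = 42067 × (48) / (50) = 1009608/25 ≈ 40384.320.
Nearest whole frame: 40384.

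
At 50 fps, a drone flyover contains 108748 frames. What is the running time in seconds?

Running time = 108748 / (50) = 2174.96 s.

2174.96 seconds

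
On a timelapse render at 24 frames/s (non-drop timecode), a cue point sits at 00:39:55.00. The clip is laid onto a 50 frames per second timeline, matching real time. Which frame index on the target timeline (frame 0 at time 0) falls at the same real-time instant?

Source frame index: (0×3600 + 39×60 + 55) × 24 + 0 = 57480.
Real time: 57480 / (24) = 2395 s.
Target frame: (2395) × (50) = 119750.

frame 119750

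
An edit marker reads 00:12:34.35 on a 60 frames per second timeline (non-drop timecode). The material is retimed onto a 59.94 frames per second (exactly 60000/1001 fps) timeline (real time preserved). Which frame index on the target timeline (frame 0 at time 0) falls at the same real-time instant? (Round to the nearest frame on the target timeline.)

Source frame index: (0×3600 + 12×60 + 34) × 60 + 35 = 45275.
Real time: 45275 / (60) = 9055/12 s.
Target frame: (9055/12) × (60000/1001) = 45275000/1001 ≈ 45229.770 → 45230.

frame 45230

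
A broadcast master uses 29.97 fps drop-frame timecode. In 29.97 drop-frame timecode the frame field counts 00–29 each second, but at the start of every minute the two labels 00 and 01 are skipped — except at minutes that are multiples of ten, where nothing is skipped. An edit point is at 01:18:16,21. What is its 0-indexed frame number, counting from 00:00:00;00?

As if non-drop at 30 labels/s: (1 × 3600 + 18 × 60 + 16) × 30 + 21 = 140901.
Minute boundaries passed: 78; those not divisible by 10: 78 − 7 = 71; dropped labels = 2 × 71 = 142.
Actual frame index = 140901 − 142 = 140759.

140759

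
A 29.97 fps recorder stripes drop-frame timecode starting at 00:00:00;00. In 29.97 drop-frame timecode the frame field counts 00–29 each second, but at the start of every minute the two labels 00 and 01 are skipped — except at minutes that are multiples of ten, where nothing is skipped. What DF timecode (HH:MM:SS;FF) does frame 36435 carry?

Ten DF minutes hold 17982 frames, so frame 36435 lies in block 2 (frames 35964–53945) with 471 frames into that block.
The block's first minute is 1800 frames and the rest 1798 each; 471 frames reaches minute 0, so 2 × 18 + 0 × 2 = 36 labels have been skipped so far.
Adding those back, label number 36435 + 36 = 36471 at 30 labels/s is 1215 s + 21 f = 0 h 20 min 15 s frame 21, i.e. 00:20:15;21.

00:20:15;21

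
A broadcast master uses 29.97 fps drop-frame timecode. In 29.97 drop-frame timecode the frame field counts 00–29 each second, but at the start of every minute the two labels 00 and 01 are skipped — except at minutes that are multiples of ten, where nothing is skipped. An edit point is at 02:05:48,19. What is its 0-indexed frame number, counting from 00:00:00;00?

226233

Complete 10-minute blocks: 12, each 17982 frames → 215784.
Remaining 5 whole minutes in the current block: 1800 + 4 × 1798 = 8992 frames.
Within the current minute: 48 × 30 + 19 − 2 = 1457 (labels ;00/;01 skipped at this minute). Total = 215784 + 8992 + 1457 = 226233.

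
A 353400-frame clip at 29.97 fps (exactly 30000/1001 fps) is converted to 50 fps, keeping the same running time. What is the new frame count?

589589 frames

Target frames = source frames × (target rate / source rate) = 353400 × (50)/(30000/1001) = 353400 × 1001/600 = 589589.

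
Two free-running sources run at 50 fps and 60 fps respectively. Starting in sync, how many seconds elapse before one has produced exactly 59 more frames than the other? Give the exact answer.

The gap grows by |60 − 50| = 10 frames per second.
Time for a 59-frame gap: 59 ÷ (10) = 5.9 s.

5.9 seconds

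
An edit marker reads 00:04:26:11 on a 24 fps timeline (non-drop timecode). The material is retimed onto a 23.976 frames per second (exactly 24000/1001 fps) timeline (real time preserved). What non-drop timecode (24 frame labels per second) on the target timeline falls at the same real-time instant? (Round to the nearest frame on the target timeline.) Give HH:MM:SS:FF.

Source frame index: (0×3600 + 4×60 + 26) × 24 + 11 = 6395.
Real time: 6395 / (24) = 6395/24 s.
Target frame: (6395/24) × (24000/1001) = 6395000/1001 ≈ 6388.611 → 6389.
At 24 labels/s: frame 6389 → 00:04:26:05.

00:04:26:05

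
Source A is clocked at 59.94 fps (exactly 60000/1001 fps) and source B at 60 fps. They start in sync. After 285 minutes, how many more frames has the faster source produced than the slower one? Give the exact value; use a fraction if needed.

1026000/1001 frames

285 min = 17100 s.
A emits 60000/1001 × 17100 = 1026000000/1001 frames; B emits 60 × 17100 = 1026000.
Difference = 1026000/1001 frames (≈ 1024.9750); B is ahead of A.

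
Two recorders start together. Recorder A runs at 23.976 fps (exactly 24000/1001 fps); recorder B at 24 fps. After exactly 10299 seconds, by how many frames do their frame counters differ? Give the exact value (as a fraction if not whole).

247176/1001 frames

A emits 24000/1001 × 10299 = 247176000/1001 frames; B emits 24 × 10299 = 247176.
Difference = 247176/1001 frames (≈ 246.9291); B is ahead of A.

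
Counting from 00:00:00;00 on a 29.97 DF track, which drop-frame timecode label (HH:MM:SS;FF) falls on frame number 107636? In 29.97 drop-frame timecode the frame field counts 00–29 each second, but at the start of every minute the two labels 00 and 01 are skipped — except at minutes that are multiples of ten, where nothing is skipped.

00:59:51;14

Each 10-minute DF block holds 10 × 60 × 30 − 9 × 2 = 17982 frames. 107636 ÷ 17982 → 5 full blocks, remainder 17726.
Within the partial block the first minute is 1800 frames and each further minute 1798, so 9 further minute boundaries passed. Total skipped labels = 18 × 5 + 2 × 9 = 108.
Non-drop label index = 107636 + 108 = 107744; at 30 labels/s that is 00:59:51:14, i.e. DF 00:59:51;14.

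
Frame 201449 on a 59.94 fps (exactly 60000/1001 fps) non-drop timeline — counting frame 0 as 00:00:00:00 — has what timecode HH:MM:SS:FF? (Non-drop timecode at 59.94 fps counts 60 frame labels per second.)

201449 ÷ 60 = 3357 full seconds, remainder 29 frames.
3357 s = 0 h 55 min 57 s.
Timecode: 00:55:57:29.

00:55:57:29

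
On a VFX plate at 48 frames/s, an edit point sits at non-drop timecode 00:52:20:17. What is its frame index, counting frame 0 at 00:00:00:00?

Total seconds to the label: (0 × 3600 + 52 × 60 + 20) = 3140.
Frame index = 3140 × 48 + 17 = 150737.

150737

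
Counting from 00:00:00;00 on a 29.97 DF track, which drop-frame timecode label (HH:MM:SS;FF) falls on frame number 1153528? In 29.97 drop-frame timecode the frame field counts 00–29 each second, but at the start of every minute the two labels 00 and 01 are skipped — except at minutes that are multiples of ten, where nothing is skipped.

10:41:29;12

Ten DF minutes hold 17982 frames, so frame 1153528 lies in block 64 (frames 1150848–1168829) with 2680 frames into that block.
The block's first minute is 1800 frames and the rest 1798 each; 2680 frames reaches minute 1, so 64 × 18 + 1 × 2 = 1154 labels have been skipped so far.
Adding those back, label number 1153528 + 1154 = 1154682 at 30 labels/s is 38489 s + 12 f = 10 h 41 min 29 s frame 12, i.e. 10:41:29;12.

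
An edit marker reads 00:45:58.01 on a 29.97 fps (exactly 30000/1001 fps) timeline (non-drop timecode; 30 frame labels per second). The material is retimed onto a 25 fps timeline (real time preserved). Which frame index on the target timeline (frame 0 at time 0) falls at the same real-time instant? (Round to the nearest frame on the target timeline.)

Source frame index: (0×3600 + 45×60 + 58) × 30 + 1 = 82741.
Real time: 82741 / (30000/1001) = 82823741/30000 s.
Target frame: (82823741/30000) × (25) = 82823741/1200 ≈ 69019.784 → 69020.

frame 69020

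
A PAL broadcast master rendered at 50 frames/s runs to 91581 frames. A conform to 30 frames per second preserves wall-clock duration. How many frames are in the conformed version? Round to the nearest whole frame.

Frames at target rate = 91581 × (30) / (50) = 274743/5 ≈ 54948.600.
Nearest whole frame: 54949.

54949 frames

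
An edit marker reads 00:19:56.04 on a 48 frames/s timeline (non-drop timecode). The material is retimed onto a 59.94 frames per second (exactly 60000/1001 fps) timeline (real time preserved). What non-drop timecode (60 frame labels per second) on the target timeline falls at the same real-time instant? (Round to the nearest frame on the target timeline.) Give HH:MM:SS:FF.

Source frame index: (0×3600 + 19×60 + 56) × 48 + 4 = 57412.
Real time: 57412 / (48) = 14353/12 s.
Target frame: (14353/12) × (60000/1001) = 71765000/1001 ≈ 71693.307 → 71693.
At 60 labels/s: frame 71693 → 00:19:54:53.

00:19:54:53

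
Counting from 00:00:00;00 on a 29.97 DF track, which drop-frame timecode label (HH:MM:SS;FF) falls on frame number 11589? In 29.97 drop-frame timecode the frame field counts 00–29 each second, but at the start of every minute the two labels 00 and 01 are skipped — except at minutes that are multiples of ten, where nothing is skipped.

Each 10-minute DF block holds 10 × 60 × 30 − 9 × 2 = 17982 frames. 11589 ÷ 17982 → 0 full blocks, remainder 11589.
Within the partial block the first minute is 1800 frames and each further minute 1798, so 6 further minute boundaries passed. Total skipped labels = 18 × 0 + 2 × 6 = 12.
Non-drop label index = 11589 + 12 = 11601; at 30 labels/s that is 00:06:26:21, i.e. DF 00:06:26;21.

00:06:26;21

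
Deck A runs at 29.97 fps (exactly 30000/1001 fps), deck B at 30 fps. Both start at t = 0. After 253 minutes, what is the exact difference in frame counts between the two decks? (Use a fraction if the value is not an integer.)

41400/91 frames

253 min = 15180 s.
A emits 30000/1001 × 15180 = 41400000/91 frames; B emits 30 × 15180 = 455400.
Difference = 41400/91 frames (≈ 454.9451); B is ahead of A.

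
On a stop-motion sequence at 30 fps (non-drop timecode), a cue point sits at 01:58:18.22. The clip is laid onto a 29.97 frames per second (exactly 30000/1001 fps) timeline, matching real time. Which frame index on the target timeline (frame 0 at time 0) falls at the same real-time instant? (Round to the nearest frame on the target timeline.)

frame 212749

Source frame index: (1×3600 + 58×60 + 18) × 30 + 22 = 212962.
Real time: 212962 / (30) = 106481/15 s.
Target frame: (106481/15) × (30000/1001) = 212962000/1001 ≈ 212749.251 → 212749.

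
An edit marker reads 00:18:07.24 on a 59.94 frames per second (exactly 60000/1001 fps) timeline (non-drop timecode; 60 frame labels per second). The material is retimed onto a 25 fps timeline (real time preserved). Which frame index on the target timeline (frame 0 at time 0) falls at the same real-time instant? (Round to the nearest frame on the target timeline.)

Source frame index: (0×3600 + 18×60 + 7) × 60 + 24 = 65244.
Real time: 65244 / (60000/1001) = 5442437/5000 s.
Target frame: (5442437/5000) × (25) = 5442437/200 ≈ 27212.185 → 27212.

frame 27212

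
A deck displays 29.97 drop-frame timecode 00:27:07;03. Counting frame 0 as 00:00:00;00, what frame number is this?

48763

As if non-drop at 30 labels/s: (0 × 3600 + 27 × 60 + 7) × 30 + 3 = 48813.
Minute boundaries passed: 27; those not divisible by 10: 27 − 2 = 25; dropped labels = 2 × 25 = 50.
Actual frame index = 48813 − 50 = 48763.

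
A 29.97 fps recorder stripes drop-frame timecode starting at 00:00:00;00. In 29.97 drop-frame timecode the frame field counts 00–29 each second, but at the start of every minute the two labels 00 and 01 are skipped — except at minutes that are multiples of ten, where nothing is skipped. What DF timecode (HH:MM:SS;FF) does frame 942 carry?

00:00:31;12

Ten DF minutes hold 17982 frames, so frame 942 lies in block 0 (frames 0–17981) with 942 frames into that block.
The block's first minute is 1800 frames and the rest 1798 each; 942 frames reaches minute 0, so 0 × 18 + 0 × 2 = 0 labels have been skipped so far.
Adding those back, label number 942 + 0 = 942 at 30 labels/s is 31 s + 12 f = 0 h 0 min 31 s frame 12, i.e. 00:00:31;12.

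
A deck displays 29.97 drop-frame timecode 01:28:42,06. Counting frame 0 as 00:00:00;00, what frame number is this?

Complete 10-minute blocks: 8, each 17982 frames → 143856.
Remaining 8 whole minutes in the current block: 1800 + 7 × 1798 = 14386 frames.
Within the current minute: 42 × 30 + 6 − 2 = 1264 (labels ;00/;01 skipped at this minute). Total = 143856 + 14386 + 1264 = 159506.

159506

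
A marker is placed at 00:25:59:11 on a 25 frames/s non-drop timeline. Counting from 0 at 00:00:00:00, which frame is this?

frame 38986

Total seconds to the label: (0 × 3600 + 25 × 60 + 59) = 1559.
Frame index = 1559 × 25 + 11 = 38986.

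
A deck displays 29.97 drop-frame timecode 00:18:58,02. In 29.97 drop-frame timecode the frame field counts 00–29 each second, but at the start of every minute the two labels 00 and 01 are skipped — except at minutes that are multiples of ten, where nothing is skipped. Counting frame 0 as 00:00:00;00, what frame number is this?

As if non-drop at 30 labels/s: (0 × 3600 + 18 × 60 + 58) × 30 + 2 = 34142.
Minute boundaries passed: 18; those not divisible by 10: 18 − 1 = 17; dropped labels = 2 × 17 = 34.
Actual frame index = 34142 − 34 = 34108.

34108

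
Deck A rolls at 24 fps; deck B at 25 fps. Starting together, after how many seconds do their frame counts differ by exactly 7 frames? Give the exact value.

7 seconds

The gap grows by |25 − 24| = 1 frame per second.
Time for a 7-frame gap: 7 ÷ (1) = 7 s.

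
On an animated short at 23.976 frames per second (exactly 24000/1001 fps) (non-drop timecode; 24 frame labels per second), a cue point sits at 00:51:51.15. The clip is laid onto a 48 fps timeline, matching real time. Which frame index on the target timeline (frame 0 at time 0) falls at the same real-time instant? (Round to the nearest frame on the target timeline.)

Source frame index: (0×3600 + 51×60 + 51) × 24 + 15 = 74679.
Real time: 74679 / (24000/1001) = 24917893/8000 s.
Target frame: (24917893/8000) × (48) = 74753679/500 ≈ 149507.358 → 149507.

frame 149507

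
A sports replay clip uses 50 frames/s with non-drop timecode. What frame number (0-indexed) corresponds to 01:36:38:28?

289928

Total seconds to the label: (1 × 3600 + 36 × 60 + 38) = 5798.
Frame index = 5798 × 50 + 28 = 289928.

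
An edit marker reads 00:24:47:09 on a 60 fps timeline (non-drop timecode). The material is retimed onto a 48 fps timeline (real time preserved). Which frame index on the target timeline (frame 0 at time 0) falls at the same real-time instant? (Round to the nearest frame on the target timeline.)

frame 71383

Source frame index: (0×3600 + 24×60 + 47) × 60 + 9 = 89229.
Real time: 89229 / (60) = 29743/20 s.
Target frame: (29743/20) × (48) = 356916/5 ≈ 71383.200 → 71383.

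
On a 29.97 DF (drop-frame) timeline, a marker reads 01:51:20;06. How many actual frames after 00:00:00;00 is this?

Complete 10-minute blocks: 11, each 17982 frames → 197802.
Remaining 1 whole minute in the current block: 1800 + 0 × 1798 = 1800 frames.
Within the current minute: 20 × 30 + 6 − 2 = 604 (labels ;00/;01 skipped at this minute). Total = 197802 + 1800 + 604 = 200206.

200206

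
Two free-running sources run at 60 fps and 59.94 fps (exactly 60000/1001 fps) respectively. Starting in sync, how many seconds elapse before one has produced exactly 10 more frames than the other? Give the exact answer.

1001/6 seconds

The gap grows by |60000/1001 − 60| = 60/1001 frames per second.
Time for a 10-frame gap: 10 ÷ (60/1001) = 1001/6 s.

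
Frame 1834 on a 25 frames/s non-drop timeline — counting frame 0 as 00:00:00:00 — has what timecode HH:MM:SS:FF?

1834 ÷ 25 = 73 full seconds, remainder 9 frames.
73 s = 0 h 1 min 13 s.
Timecode: 00:01:13:09.

00:01:13:09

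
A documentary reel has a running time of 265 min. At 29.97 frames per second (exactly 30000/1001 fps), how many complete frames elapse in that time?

265 min = 15900 s.
Frames = 15900 × 30000/1001 = 477000000/1001 ≈ 476523.4765.
Complete frames: 476523.

476523 frames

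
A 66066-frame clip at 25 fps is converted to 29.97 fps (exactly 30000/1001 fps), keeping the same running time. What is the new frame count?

Target frames = source frames × (target rate / source rate) = 66066 × (30000/1001)/(25) = 66066 × 1200/1001 = 79200.

79200 frames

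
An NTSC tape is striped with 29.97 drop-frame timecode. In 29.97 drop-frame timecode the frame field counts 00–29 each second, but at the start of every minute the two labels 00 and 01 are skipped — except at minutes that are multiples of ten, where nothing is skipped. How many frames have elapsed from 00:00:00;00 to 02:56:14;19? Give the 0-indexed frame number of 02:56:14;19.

As if non-drop at 30 labels/s: (2 × 3600 + 56 × 60 + 14) × 30 + 19 = 317239.
Minute boundaries passed: 176; those not divisible by 10: 176 − 17 = 159; dropped labels = 2 × 159 = 318.
Actual frame index = 317239 − 318 = 316921.

316921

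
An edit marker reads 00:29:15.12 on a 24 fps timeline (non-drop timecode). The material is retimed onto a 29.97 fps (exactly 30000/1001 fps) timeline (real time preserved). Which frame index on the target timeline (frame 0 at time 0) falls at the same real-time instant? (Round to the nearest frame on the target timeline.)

frame 52612

Source frame index: (0×3600 + 29×60 + 15) × 24 + 12 = 42132.
Real time: 42132 / (24) = 3511/2 s.
Target frame: (3511/2) × (30000/1001) = 52665000/1001 ≈ 52612.388 → 52612.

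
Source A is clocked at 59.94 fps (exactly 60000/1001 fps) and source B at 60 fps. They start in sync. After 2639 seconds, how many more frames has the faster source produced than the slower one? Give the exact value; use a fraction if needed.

A emits 60000/1001 × 2639 = 1740000/11 frames; B emits 60 × 2639 = 158340.
Difference = 1740/11 frames (≈ 158.1818); B is ahead of A.

1740/11 frames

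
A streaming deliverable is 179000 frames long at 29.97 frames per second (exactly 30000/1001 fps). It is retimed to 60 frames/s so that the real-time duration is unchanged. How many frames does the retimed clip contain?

358358 frames

Target frames = source frames × (target rate / source rate) = 179000 × (60)/(30000/1001) = 179000 × 1001/500 = 358358.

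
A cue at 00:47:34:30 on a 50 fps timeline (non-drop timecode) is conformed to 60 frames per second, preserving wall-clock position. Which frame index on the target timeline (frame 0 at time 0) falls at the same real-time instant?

frame 171276

Source frame index: (0×3600 + 47×60 + 34) × 50 + 30 = 142730.
Real time: 142730 / (50) = 14273/5 s.
Target frame: (14273/5) × (60) = 171276.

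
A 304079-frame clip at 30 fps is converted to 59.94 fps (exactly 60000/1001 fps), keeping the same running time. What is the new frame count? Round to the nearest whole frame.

607550 frames

Frames at target rate = 304079 × (60000/1001) / (30) = 608158000/1001 ≈ 607550.450.
Nearest whole frame: 607550.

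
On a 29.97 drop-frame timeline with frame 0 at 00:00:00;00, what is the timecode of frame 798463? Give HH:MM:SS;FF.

Ten DF minutes hold 17982 frames, so frame 798463 lies in block 44 (frames 791208–809189) with 7255 frames into that block.
The block's first minute is 1800 frames and the rest 1798 each; 7255 frames reaches minute 4, so 44 × 18 + 4 × 2 = 800 labels have been skipped so far.
Adding those back, label number 798463 + 800 = 799263 at 30 labels/s is 26642 s + 3 f = 7 h 24 min 2 s frame 3, i.e. 07:24:02;03.

07:24:02;03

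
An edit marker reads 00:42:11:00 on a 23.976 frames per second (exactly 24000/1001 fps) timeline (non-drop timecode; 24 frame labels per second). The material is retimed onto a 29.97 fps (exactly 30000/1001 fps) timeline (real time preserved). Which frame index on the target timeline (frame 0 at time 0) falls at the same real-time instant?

frame 75930

Source frame index: (0×3600 + 42×60 + 11) × 24 + 0 = 60744.
Real time: 60744 / (24000/1001) = 2533531/1000 s.
Target frame: (2533531/1000) × (30000/1001) = 75930.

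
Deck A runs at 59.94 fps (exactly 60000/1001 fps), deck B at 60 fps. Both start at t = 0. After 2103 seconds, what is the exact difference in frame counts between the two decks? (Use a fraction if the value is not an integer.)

A emits 60000/1001 × 2103 = 126180000/1001 frames; B emits 60 × 2103 = 126180.
Difference = 126180/1001 frames (≈ 126.0539); B is ahead of A.

126180/1001 frames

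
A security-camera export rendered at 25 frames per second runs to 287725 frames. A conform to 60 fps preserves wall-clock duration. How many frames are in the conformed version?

Target frames = source frames × (target rate / source rate) = 287725 × (60)/(25) = 287725 × 12/5 = 690540.

690540 frames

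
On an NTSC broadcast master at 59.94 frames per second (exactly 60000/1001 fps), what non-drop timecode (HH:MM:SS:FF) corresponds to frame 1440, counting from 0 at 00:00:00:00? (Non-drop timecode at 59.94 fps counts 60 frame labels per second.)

00:00:24:00

1440 ÷ 60 = 24 full seconds, remainder 0 frames.
24 s = 0 h 0 min 24 s.
Timecode: 00:00:24:00.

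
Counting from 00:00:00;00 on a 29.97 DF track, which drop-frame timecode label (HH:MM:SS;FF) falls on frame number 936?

Each 10-minute DF block holds 10 × 60 × 30 − 9 × 2 = 17982 frames. 936 ÷ 17982 → 0 full blocks, remainder 936.
Within the partial block the first minute is 1800 frames and each further minute 1798, so 0 further minute boundaries passed. Total skipped labels = 18 × 0 + 2 × 0 = 0.
Non-drop label index = 936 + 0 = 936; at 30 labels/s that is 00:00:31:06, i.e. DF 00:00:31;06.

00:00:31;06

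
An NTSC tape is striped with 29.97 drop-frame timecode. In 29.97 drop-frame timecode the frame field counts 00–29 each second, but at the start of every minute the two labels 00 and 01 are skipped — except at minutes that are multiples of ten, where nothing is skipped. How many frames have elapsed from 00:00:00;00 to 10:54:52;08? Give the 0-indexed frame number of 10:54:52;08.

1177590

As if non-drop at 30 labels/s: (10 × 3600 + 54 × 60 + 52) × 30 + 8 = 1178768.
Minute boundaries passed: 654; those not divisible by 10: 654 − 65 = 589; dropped labels = 2 × 589 = 1178.
Actual frame index = 1178768 − 1178 = 1177590.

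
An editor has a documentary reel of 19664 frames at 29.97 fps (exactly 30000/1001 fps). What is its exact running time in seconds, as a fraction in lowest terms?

1230229/1875 seconds

Running time = 19664 ÷ (30000/1001) = 19664 × 1001/30000 = 1230229/1875 s.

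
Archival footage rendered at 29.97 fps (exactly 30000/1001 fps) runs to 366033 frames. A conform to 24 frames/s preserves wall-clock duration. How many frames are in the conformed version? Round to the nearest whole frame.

Frames at target rate = 366033 × (24) / (30000/1001) = 366399033/1250 ≈ 293119.226.
Nearest whole frame: 293119.

293119 frames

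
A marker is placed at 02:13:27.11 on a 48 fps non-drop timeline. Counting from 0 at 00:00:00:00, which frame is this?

Total seconds to the label: (2 × 3600 + 13 × 60 + 27) = 8007.
Frame index = 8007 × 48 + 11 = 384347.

384347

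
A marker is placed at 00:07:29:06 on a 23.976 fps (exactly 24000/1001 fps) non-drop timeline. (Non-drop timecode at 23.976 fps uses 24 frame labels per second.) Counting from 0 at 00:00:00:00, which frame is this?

Total seconds to the label: (0 × 3600 + 7 × 60 + 29) = 449.
Frame index = 449 × 24 + 6 = 10782.

frame 10782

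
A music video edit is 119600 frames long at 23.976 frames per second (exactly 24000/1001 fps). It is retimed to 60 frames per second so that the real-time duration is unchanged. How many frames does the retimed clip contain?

299299 frames

Target frames = source frames × (target rate / source rate) = 119600 × (60)/(24000/1001) = 119600 × 1001/400 = 299299.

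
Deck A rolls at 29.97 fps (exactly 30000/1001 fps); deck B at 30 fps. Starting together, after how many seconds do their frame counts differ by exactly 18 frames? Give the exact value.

The gap grows by |30 − 30000/1001| = 30/1001 frames per second.
Time for a 18-frame gap: 18 ÷ (30/1001) = 600.6 s.

600.6 seconds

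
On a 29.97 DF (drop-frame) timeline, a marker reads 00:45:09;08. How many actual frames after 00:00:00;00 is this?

81196

Complete 10-minute blocks: 4, each 17982 frames → 71928.
Remaining 5 whole minutes in the current block: 1800 + 4 × 1798 = 8992 frames.
Within the current minute: 9 × 30 + 8 − 2 = 276 (labels ;00/;01 skipped at this minute). Total = 71928 + 8992 + 276 = 81196.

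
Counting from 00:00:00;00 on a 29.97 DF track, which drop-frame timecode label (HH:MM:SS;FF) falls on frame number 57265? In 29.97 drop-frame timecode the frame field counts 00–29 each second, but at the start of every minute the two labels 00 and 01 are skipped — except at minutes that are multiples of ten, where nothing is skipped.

Each 10-minute DF block holds 10 × 60 × 30 − 9 × 2 = 17982 frames. 57265 ÷ 17982 → 3 full blocks, remainder 3319.
Within the partial block the first minute is 1800 frames and each further minute 1798, so 1 further minute boundary passed. Total skipped labels = 18 × 3 + 2 × 1 = 56.
Non-drop label index = 57265 + 56 = 57321; at 30 labels/s that is 00:31:50:21, i.e. DF 00:31:50;21.

00:31:50;21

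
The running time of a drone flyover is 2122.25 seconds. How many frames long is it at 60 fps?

Frames = 2122.25 × 60 = 127335.

127335 frames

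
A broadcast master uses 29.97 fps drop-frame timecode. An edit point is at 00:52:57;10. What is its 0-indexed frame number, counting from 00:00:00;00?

95226

As if non-drop at 30 labels/s: (0 × 3600 + 52 × 60 + 57) × 30 + 10 = 95320.
Minute boundaries passed: 52; those not divisible by 10: 52 − 5 = 47; dropped labels = 2 × 47 = 94.
Actual frame index = 95320 − 94 = 95226.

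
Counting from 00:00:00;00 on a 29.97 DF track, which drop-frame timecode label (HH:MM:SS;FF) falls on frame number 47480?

Each 10-minute DF block holds 10 × 60 × 30 − 9 × 2 = 17982 frames. 47480 ÷ 17982 → 2 full blocks, remainder 11516.
Within the partial block the first minute is 1800 frames and each further minute 1798, so 6 further minute boundaries passed. Total skipped labels = 18 × 2 + 2 × 6 = 48.
Non-drop label index = 47480 + 48 = 47528; at 30 labels/s that is 00:26:24:08, i.e. DF 00:26:24;08.

00:26:24;08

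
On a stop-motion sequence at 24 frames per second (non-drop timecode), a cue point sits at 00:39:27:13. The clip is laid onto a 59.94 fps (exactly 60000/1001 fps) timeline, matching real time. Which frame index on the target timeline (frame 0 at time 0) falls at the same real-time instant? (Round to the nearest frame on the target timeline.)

Source frame index: (0×3600 + 39×60 + 27) × 24 + 13 = 56821.
Real time: 56821 / (24) = 56821/24 s.
Target frame: (56821/24) × (60000/1001) = 142052500/1001 ≈ 141910.589 → 141911.

frame 141911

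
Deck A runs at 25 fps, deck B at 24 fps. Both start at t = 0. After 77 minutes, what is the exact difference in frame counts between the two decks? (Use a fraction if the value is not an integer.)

77 min = 4620 s.
A emits 25 × 4620 = 115500 frames; B emits 24 × 4620 = 110880.
Difference = 4620 frames; B is behind A.

4620 frames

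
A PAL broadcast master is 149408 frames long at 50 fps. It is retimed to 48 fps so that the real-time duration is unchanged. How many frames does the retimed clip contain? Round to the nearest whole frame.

Frames at target rate = 149408 × (48) / (50) = 3585792/25 ≈ 143431.680.
Nearest whole frame: 143432.

143432 frames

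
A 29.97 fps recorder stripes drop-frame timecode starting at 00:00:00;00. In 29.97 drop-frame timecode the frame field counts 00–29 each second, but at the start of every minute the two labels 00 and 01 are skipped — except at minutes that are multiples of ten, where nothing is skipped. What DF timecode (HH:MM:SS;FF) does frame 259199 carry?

02:24:08;19

Each 10-minute DF block holds 10 × 60 × 30 − 9 × 2 = 17982 frames. 259199 ÷ 17982 → 14 full blocks, remainder 7451.
Within the partial block the first minute is 1800 frames and each further minute 1798, so 4 further minute boundaries passed. Total skipped labels = 18 × 14 + 2 × 4 = 260.
Non-drop label index = 259199 + 260 = 259459; at 30 labels/s that is 02:24:08:19, i.e. DF 02:24:08;19.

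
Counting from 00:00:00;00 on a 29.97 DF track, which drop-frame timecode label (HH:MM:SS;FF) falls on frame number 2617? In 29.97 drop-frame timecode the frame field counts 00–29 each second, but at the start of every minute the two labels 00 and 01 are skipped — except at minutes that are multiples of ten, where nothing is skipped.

00:01:27;09

Ten DF minutes hold 17982 frames, so frame 2617 lies in block 0 (frames 0–17981) with 2617 frames into that block.
The block's first minute is 1800 frames and the rest 1798 each; 2617 frames reaches minute 1, so 0 × 18 + 1 × 2 = 2 labels have been skipped so far.
Adding those back, label number 2617 + 2 = 2619 at 30 labels/s is 87 s + 9 f = 0 h 1 min 27 s frame 9, i.e. 00:01:27;09.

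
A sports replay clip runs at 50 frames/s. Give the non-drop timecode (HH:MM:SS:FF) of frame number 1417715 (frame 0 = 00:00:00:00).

1417715 ÷ 50 = 28354 full seconds, remainder 15 frames.
28354 s = 7 h 52 min 34 s.
Timecode: 07:52:34:15.

07:52:34:15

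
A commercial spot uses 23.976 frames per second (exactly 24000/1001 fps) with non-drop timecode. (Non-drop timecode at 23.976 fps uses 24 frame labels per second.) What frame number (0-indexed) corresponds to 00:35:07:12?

frame 50580

Total seconds to the label: (0 × 3600 + 35 × 60 + 7) = 2107.
Frame index = 2107 × 24 + 12 = 50580.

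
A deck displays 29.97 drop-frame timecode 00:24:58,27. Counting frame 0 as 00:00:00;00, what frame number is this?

44923

Complete 10-minute blocks: 2, each 17982 frames → 35964.
Remaining 4 whole minutes in the current block: 1800 + 3 × 1798 = 7194 frames.
Within the current minute: 58 × 30 + 27 − 2 = 1765 (labels ;00/;01 skipped at this minute). Total = 35964 + 7194 + 1765 = 44923.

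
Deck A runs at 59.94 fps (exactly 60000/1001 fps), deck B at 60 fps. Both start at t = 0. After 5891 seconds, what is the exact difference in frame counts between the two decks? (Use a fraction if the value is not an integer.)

353460/1001 frames

A emits 60000/1001 × 5891 = 353460000/1001 frames; B emits 60 × 5891 = 353460.
Difference = 353460/1001 frames (≈ 353.1069); B is ahead of A.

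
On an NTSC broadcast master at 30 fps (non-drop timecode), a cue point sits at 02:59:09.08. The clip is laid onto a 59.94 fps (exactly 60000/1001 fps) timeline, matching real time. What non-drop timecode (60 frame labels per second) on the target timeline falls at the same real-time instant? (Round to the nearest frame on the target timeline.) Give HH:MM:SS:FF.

Source frame index: (2×3600 + 59×60 + 9) × 30 + 8 = 322478.
Real time: 322478 / (30) = 161239/15 s.
Target frame: (161239/15) × (60000/1001) = 49612000/77 ≈ 644311.688 → 644312.
At 60 labels/s: frame 644312 → 02:58:58:32.

02:58:58:32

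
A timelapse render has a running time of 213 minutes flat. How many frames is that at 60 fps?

766800 frames

213 min = 12780 s.
Frames = 12780 × 60 = 766800.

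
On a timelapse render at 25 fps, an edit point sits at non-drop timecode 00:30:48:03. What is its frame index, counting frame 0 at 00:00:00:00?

frame 46203

Total seconds to the label: (0 × 3600 + 30 × 60 + 48) = 1848.
Frame index = 1848 × 25 + 3 = 46203.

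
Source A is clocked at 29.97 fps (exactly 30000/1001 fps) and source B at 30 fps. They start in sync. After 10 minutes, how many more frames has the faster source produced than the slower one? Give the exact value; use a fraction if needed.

18000/1001 frames

10 min = 600 s.
A emits 30000/1001 × 600 = 18000000/1001 frames; B emits 30 × 600 = 18000.
Difference = 18000/1001 frames (≈ 17.9820); B is ahead of A.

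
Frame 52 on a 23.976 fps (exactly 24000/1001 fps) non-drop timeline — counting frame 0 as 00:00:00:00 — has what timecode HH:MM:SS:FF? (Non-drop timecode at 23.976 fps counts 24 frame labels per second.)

52 ÷ 24 = 2 full seconds, remainder 4 frames.
2 s = 0 h 0 min 2 s.
Timecode: 00:00:02:04.

00:00:02:04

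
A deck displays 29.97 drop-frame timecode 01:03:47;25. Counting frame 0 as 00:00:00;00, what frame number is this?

114721

As if non-drop at 30 labels/s: (1 × 3600 + 3 × 60 + 47) × 30 + 25 = 114835.
Minute boundaries passed: 63; those not divisible by 10: 63 − 6 = 57; dropped labels = 2 × 57 = 114.
Actual frame index = 114835 − 114 = 114721.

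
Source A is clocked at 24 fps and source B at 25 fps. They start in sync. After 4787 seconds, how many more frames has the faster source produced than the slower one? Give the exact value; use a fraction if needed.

4787 frames

A emits 24 × 4787 = 114888 frames; B emits 25 × 4787 = 119675.
Difference = 4787 frames; B is ahead of A.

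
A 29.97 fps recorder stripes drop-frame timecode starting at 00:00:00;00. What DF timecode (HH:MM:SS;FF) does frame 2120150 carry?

Each 10-minute DF block holds 10 × 60 × 30 − 9 × 2 = 17982 frames. 2120150 ÷ 17982 → 117 full blocks, remainder 16256.
Within the partial block the first minute is 1800 frames and each further minute 1798, so 9 further minute boundaries passed. Total skipped labels = 18 × 117 + 2 × 9 = 2124.
Non-drop label index = 2120150 + 2124 = 2122274; at 30 labels/s that is 19:39:02:14, i.e. DF 19:39:02;14.

19:39:02;14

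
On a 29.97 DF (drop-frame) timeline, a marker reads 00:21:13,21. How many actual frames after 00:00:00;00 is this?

38173

As if non-drop at 30 labels/s: (0 × 3600 + 21 × 60 + 13) × 30 + 21 = 38211.
Minute boundaries passed: 21; those not divisible by 10: 21 − 2 = 19; dropped labels = 2 × 19 = 38.
Actual frame index = 38211 − 38 = 38173.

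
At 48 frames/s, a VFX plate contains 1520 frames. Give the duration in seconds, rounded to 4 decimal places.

31.6667 seconds

Running time = 1520 × 1/48 = 95/3 s ≈ 31.6667 s.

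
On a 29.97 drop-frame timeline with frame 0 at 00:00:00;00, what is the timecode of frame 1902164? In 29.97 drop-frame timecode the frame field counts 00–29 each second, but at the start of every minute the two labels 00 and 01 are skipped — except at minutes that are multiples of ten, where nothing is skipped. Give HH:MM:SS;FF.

17:37:48;28

Ten DF minutes hold 17982 frames, so frame 1902164 lies in block 105 (frames 1888110–1906091) with 14054 frames into that block.
The block's first minute is 1800 frames and the rest 1798 each; 14054 frames reaches minute 7, so 105 × 18 + 7 × 2 = 1904 labels have been skipped so far.
Adding those back, label number 1902164 + 1904 = 1904068 at 30 labels/s is 63468 s + 28 f = 17 h 37 min 48 s frame 28, i.e. 17:37:48;28.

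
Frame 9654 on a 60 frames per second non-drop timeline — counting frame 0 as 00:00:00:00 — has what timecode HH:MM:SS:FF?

9654 ÷ 60 = 160 full seconds, remainder 54 frames.
160 s = 0 h 2 min 40 s.
Timecode: 00:02:40:54.

00:02:40:54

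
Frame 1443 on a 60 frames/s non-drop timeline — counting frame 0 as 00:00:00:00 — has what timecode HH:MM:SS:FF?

00:00:24:03

1443 ÷ 60 = 24 full seconds, remainder 3 frames.
24 s = 0 h 0 min 24 s.
Timecode: 00:00:24:03.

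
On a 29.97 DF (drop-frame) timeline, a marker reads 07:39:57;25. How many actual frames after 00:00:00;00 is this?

Complete 10-minute blocks: 45, each 17982 frames → 809190.
Remaining 9 whole minutes in the current block: 1800 + 8 × 1798 = 16184 frames.
Within the current minute: 57 × 30 + 25 − 2 = 1733 (labels ;00/;01 skipped at this minute). Total = 809190 + 16184 + 1733 = 827107.

827107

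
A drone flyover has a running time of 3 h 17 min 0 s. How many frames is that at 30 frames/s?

3 h 17 min 0 s = 11820 s.
Frames = 11820 × 30 = 354600.

354600 frames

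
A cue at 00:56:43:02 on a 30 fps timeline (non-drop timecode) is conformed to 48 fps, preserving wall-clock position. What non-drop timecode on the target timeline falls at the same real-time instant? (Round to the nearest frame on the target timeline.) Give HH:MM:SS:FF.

00:56:43:03

Source frame index: (0×3600 + 56×60 + 43) × 30 + 2 = 102092.
Real time: 102092 / (30) = 51046/15 s.
Target frame: (51046/15) × (48) = 816736/5 ≈ 163347.200 → 163347.
At 48 labels/s: frame 163347 → 00:56:43:03.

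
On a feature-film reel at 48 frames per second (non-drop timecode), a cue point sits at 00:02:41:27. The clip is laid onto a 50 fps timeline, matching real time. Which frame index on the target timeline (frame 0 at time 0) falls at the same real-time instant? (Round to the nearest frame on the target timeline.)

Source frame index: (0×3600 + 2×60 + 41) × 48 + 27 = 7755.
Real time: 7755 / (48) = 2585/16 s.
Target frame: (2585/16) × (50) = 64625/8 ≈ 8078.125 → 8078.

frame 8078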